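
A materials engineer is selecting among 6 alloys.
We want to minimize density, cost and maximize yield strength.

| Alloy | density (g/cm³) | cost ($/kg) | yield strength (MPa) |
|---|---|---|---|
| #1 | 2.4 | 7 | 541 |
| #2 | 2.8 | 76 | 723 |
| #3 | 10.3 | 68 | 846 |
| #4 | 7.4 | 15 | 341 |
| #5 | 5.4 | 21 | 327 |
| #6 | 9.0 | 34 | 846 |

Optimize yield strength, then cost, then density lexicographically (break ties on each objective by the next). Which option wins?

First maximize yield strength: best is 846, kept {#3, #6}.
Then minimize cost: best is 34, kept {#6}.

#6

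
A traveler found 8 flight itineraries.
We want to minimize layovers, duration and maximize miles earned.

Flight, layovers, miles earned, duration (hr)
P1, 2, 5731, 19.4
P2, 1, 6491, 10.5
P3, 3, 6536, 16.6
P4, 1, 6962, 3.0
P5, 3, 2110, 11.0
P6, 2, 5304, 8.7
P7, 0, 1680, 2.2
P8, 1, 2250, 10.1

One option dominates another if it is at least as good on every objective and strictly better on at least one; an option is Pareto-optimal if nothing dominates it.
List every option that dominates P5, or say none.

P2, P4, P6, P8

P2: layovers 1≤3, miles earned 6491≥2110, duration 10.5≤11.0 — dominates P5.
P4: layovers 1≤3, miles earned 6962≥2110, duration 3.0≤11.0 — dominates P5.
P6: layovers 2≤3, miles earned 5304≥2110, duration 8.7≤11.0 — dominates P5.
P8: layovers 1≤3, miles earned 2250≥2110, duration 10.1≤11.0 — dominates P5.
Others (P1, P3, P7) are each worse than P5 on at least one objective.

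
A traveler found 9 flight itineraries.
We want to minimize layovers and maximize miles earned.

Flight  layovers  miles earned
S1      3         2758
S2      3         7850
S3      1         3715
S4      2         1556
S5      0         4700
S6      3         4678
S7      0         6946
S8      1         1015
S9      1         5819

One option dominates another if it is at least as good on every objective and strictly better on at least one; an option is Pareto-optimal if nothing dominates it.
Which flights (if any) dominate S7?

none

S1: worse on layovers (3 vs 0).
S2: worse on layovers (3 vs 0).
S3: worse on layovers (1 vs 0).
S4: worse on layovers (2 vs 0).
S5: worse on miles earned (4700 vs 6946).
S6: worse on layovers (3 vs 0).
S8: worse on layovers (1 vs 0).
S9: worse on layovers (1 vs 0).
No option dominates S7.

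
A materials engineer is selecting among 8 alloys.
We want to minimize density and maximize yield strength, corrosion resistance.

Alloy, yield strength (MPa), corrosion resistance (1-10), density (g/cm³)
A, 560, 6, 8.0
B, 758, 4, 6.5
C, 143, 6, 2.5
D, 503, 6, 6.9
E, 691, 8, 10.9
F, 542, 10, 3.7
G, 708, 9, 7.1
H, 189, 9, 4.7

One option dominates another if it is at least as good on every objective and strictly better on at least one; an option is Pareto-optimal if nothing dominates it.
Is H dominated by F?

F vs H: yield strength 542≥189, corrosion resistance 10≥9, density 3.7≤4.7 — F is at least as good on every objective with at least one strict improvement.

Yes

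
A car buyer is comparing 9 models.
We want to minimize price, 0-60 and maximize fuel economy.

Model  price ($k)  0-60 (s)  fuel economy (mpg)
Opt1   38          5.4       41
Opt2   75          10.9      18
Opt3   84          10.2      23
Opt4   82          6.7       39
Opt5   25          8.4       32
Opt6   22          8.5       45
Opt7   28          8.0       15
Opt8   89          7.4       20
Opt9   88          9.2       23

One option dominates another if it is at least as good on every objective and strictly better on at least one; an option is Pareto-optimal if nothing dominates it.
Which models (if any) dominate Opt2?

Opt1: price 38≤75, 0-60 5.4≤10.9, fuel economy 41≥18 — dominates Opt2.
Opt5: price 25≤75, 0-60 8.4≤10.9, fuel economy 32≥18 — dominates Opt2.
Opt6: price 22≤75, 0-60 8.5≤10.9, fuel economy 45≥18 — dominates Opt2.
Others (Opt3, Opt4, Opt7, Opt8, Opt9) are each worse than Opt2 on at least one objective.

Opt1, Opt5, Opt6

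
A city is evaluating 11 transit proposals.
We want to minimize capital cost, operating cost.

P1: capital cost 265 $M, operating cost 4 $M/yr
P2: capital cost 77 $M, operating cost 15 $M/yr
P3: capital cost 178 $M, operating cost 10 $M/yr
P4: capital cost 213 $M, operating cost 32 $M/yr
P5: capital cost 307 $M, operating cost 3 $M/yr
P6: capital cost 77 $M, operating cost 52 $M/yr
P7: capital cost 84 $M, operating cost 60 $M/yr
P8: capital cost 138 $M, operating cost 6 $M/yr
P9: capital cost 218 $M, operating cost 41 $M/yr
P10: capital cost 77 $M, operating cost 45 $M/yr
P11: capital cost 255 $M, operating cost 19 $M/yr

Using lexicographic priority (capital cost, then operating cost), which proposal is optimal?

P2

First minimize capital cost: best is 77, kept {P2, P6, P10}.
Then minimize operating cost: best is 15, kept {P2}.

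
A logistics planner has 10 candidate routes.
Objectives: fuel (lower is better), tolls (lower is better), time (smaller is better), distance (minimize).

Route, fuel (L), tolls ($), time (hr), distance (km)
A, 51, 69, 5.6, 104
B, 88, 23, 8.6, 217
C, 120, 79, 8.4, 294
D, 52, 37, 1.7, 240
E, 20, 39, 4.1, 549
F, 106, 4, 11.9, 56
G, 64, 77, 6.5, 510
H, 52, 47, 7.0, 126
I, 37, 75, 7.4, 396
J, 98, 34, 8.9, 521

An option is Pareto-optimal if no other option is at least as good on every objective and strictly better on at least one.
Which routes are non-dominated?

A, B, D, E, F, H, I

A: not dominated.
B: not dominated.
C: dominated by A (fuel 51≤120, tolls 69≤79, time 5.6≤8.4, distance 104≤294).
D: not dominated (best time).
E: not dominated (best fuel).
F: not dominated (best tolls).
G: dominated by A (fuel 51≤64, tolls 69≤77, time 5.6≤6.5, distance 104≤510).
H: not dominated.
I: not dominated.
J: dominated by B (fuel 88≤98, tolls 23≤34, time 8.6≤8.9, distance 217≤521).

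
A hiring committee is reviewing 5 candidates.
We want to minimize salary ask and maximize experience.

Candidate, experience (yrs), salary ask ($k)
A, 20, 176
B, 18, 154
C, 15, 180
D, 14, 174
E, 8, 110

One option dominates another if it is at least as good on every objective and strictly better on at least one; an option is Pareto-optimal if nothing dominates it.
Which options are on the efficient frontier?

A, B, E

A: not dominated (best experience).
B: not dominated.
C: dominated by A (experience 20≥15, salary ask 176≤180).
D: dominated by B (experience 18≥14, salary ask 154≤174).
E: not dominated (best salary ask).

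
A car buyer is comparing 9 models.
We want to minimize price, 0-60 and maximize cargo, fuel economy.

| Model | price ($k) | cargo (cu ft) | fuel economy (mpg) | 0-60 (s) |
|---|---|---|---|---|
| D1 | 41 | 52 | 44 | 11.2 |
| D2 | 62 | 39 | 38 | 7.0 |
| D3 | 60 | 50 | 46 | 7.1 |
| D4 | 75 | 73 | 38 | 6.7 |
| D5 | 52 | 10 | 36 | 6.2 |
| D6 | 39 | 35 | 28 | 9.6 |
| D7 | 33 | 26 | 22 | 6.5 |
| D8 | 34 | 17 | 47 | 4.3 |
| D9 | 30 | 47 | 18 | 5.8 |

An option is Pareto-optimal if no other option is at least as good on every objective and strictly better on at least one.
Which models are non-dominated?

D1, D2, D3, D4, D6, D7, D8, D9

D1: not dominated.
D2: not dominated.
D3: not dominated.
D4: not dominated (best cargo).
D5: dominated by D8 (price 34≤52, cargo 17≥10, fuel economy 47≥36, 0-60 4.3≤6.2).
D6: not dominated.
D7: not dominated.
D8: not dominated (best fuel economy).
D9: not dominated (best price).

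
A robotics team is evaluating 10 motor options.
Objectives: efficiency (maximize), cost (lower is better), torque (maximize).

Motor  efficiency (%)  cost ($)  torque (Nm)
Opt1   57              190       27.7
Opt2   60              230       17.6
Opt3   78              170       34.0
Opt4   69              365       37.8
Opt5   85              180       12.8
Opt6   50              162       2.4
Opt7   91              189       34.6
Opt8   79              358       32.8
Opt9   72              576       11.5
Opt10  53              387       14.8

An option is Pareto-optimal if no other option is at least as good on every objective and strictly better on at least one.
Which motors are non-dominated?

Opt3, Opt4, Opt5, Opt6, Opt7

Opt1: dominated by Opt3 (efficiency 78≥57, cost 170≤190, torque 34.0≥27.7).
Opt2: dominated by Opt3 (efficiency 78≥60, cost 170≤230, torque 34.0≥17.6).
Opt3: not dominated.
Opt4: not dominated (best torque).
Opt5: not dominated.
Opt6: not dominated (best cost).
Opt7: not dominated (best efficiency).
Opt8: dominated by Opt7 (efficiency 91≥79, cost 189≤358, torque 34.6≥32.8).
Opt9: dominated by Opt3 (efficiency 78≥72, cost 170≤576, torque 34.0≥11.5).
Opt10: dominated by Opt1 (efficiency 57≥53, cost 190≤387, torque 27.7≥14.8).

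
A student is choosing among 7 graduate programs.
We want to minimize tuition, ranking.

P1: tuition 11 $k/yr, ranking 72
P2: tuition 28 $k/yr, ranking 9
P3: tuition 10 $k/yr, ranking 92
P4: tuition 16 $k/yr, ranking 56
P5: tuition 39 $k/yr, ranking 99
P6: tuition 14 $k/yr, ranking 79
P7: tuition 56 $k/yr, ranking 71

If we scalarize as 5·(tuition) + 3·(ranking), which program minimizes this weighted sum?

P2

P1: 5·11 + 3·72 = 271
P2: 5·28 + 3·9 = 167
P3: 5·10 + 3·92 = 326
P4: 5·16 + 3·56 = 248
P5: 5·39 + 3·99 = 492
P6: 5·14 + 3·79 = 307
P7: 5·56 + 3·71 = 493
Lowest: P2 at 167.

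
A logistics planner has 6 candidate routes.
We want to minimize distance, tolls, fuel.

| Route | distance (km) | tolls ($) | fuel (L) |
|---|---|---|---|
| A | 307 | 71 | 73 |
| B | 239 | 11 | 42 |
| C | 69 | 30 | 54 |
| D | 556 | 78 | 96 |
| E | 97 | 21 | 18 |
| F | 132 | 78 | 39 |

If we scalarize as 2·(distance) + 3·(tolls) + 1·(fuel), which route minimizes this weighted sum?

E

A: 2·307 + 3·71 + 1·73 = 900
B: 2·239 + 3·11 + 1·42 = 553
C: 2·69 + 3·30 + 1·54 = 282
D: 2·556 + 3·78 + 1·96 = 1442
E: 2·97 + 3·21 + 1·18 = 275
F: 2·132 + 3·78 + 1·39 = 537
Lowest: E at 275.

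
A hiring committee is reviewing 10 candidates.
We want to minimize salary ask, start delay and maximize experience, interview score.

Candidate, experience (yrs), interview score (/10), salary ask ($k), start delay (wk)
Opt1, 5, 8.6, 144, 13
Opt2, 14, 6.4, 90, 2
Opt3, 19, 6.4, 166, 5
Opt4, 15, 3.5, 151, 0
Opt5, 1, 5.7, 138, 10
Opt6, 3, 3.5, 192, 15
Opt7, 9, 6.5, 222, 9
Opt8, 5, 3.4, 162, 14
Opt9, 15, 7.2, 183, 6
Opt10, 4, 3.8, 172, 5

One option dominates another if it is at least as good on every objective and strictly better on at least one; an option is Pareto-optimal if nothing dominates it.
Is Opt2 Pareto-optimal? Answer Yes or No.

Opt1: worse on experience (5 vs 14).
Opt3: worse on salary ask (166 vs 90).
Opt4: worse on interview score (3.5 vs 6.4).
Opt5: worse on experience (1 vs 14).
Opt6: worse on experience (3 vs 14).
Opt7: worse on experience (9 vs 14).
Opt8: worse on experience (5 vs 14).
Opt9: worse on salary ask (183 vs 90).
Opt10: worse on experience (4 vs 14).
No option is at least as good as Opt2 on every objective and strictly better on one.

Yes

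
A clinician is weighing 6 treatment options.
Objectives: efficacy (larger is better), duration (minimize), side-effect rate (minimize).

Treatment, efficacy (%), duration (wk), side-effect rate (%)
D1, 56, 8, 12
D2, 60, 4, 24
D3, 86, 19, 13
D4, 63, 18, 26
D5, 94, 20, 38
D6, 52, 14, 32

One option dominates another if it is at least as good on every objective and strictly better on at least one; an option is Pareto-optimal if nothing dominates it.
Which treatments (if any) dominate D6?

D1, D2

D1: efficacy 56≥52, duration 8≤14, side-effect rate 12≤32 — dominates D6.
D2: efficacy 60≥52, duration 4≤14, side-effect rate 24≤32 — dominates D6.
Others (D3, D4, D5) are each worse than D6 on at least one objective.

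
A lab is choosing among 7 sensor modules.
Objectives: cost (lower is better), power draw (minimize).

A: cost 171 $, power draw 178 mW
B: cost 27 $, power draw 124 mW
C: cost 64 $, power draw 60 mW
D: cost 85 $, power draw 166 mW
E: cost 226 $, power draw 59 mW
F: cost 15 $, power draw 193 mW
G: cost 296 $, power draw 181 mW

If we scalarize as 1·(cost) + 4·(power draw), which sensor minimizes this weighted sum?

C

A: 1·171 + 4·178 = 883
B: 1·27 + 4·124 = 523
C: 1·64 + 4·60 = 304
D: 1·85 + 4·166 = 749
E: 1·226 + 4·59 = 462
F: 1·15 + 4·193 = 787
G: 1·296 + 4·181 = 1020
Lowest: C at 304.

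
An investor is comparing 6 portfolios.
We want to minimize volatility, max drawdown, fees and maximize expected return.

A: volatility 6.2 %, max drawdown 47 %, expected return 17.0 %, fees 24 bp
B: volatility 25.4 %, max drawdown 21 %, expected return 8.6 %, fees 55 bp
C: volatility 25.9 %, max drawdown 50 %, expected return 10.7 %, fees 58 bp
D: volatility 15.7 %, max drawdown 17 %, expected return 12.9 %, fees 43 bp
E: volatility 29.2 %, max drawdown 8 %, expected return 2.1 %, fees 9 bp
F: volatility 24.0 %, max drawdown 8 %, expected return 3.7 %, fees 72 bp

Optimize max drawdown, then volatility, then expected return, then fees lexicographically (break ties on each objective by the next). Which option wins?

First minimize max drawdown: best is 8, kept {E, F}.
Then minimize volatility: best is 24.0, kept {F}.

F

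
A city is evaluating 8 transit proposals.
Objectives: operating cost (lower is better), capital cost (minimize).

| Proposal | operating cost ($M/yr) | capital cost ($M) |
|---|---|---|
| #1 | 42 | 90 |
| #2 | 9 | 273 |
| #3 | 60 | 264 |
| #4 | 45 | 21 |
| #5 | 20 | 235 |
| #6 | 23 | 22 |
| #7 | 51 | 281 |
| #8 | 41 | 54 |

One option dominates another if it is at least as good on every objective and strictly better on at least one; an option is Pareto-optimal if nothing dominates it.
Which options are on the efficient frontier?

#1: dominated by #6 (operating cost 23≤42, capital cost 22≤90).
#2: not dominated (best operating cost).
#3: dominated by #1 (operating cost 42≤60, capital cost 90≤264).
#4: not dominated (best capital cost).
#5: not dominated.
#6: not dominated.
#7: dominated by #1 (operating cost 42≤51, capital cost 90≤281).
#8: dominated by #6 (operating cost 23≤41, capital cost 22≤54).

#2, #4, #5, #6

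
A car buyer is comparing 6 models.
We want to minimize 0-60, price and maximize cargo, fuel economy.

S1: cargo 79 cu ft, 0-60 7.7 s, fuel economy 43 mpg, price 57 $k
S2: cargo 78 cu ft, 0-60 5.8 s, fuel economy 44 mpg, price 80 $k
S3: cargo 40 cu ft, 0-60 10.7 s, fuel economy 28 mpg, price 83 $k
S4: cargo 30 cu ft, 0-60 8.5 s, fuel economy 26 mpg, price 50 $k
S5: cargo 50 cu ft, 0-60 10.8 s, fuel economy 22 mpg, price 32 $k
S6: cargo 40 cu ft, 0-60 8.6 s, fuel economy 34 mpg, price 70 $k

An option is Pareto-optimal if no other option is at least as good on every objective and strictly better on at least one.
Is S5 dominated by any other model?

S1: worse on price (57 vs 32).
S2: worse on price (80 vs 32).
S3: worse on cargo (40 vs 50).
S4: worse on cargo (30 vs 50).
S6: worse on cargo (40 vs 50).
No option is at least as good as S5 on every objective and strictly better on one.

No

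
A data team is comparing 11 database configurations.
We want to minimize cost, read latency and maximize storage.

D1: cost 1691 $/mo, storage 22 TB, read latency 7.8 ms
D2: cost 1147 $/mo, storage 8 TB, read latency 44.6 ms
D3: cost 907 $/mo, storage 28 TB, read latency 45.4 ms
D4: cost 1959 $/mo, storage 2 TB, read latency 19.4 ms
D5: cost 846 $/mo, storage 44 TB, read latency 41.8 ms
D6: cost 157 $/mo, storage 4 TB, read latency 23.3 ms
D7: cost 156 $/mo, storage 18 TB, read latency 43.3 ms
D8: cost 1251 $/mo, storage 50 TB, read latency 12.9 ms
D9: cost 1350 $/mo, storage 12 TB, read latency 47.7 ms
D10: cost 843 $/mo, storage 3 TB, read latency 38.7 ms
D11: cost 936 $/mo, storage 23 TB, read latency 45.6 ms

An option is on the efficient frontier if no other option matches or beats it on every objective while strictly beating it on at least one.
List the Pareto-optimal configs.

D1, D5, D6, D7, D8

D1: not dominated (best read latency).
D2: dominated by D5 (cost 846≤1147, storage 44≥8, read latency 41.8≤44.6).
D3: dominated by D5 (cost 846≤907, storage 44≥28, read latency 41.8≤45.4).
D4: dominated by D1 (cost 1691≤1959, storage 22≥2, read latency 7.8≤19.4).
D5: not dominated.
D6: not dominated.
D7: not dominated (best cost).
D8: not dominated (best storage).
D9: dominated by D3 (cost 907≤1350, storage 28≥12, read latency 45.4≤47.7).
D10: dominated by D6 (cost 157≤843, storage 4≥3, read latency 23.3≤38.7).
D11: dominated by D3 (cost 907≤936, storage 28≥23, read latency 45.4≤45.6).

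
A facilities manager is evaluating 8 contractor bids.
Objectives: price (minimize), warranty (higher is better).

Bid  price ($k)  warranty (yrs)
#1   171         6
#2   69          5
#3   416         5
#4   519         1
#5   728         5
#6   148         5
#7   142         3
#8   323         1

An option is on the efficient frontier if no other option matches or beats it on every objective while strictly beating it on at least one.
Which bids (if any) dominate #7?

#2: price 69≤142, warranty 5≥3 — dominates #7.
Others (#1, #3, #4, #5, #6, #8) are each worse than #7 on at least one objective.

#2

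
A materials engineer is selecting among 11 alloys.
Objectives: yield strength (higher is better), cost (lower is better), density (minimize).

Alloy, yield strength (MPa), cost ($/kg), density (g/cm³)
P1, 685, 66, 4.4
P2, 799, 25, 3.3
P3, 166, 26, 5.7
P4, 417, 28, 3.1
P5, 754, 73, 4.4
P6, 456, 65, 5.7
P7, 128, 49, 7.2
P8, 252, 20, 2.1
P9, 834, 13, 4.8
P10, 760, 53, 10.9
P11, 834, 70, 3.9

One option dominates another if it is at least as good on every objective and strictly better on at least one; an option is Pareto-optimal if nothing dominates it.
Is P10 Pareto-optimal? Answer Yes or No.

No

P2 vs P10: yield strength 799≥760, cost 25≤53, density 3.3≤10.9 — P2 is at least as good on every objective and strictly better on at least one, so P2 dominates P10.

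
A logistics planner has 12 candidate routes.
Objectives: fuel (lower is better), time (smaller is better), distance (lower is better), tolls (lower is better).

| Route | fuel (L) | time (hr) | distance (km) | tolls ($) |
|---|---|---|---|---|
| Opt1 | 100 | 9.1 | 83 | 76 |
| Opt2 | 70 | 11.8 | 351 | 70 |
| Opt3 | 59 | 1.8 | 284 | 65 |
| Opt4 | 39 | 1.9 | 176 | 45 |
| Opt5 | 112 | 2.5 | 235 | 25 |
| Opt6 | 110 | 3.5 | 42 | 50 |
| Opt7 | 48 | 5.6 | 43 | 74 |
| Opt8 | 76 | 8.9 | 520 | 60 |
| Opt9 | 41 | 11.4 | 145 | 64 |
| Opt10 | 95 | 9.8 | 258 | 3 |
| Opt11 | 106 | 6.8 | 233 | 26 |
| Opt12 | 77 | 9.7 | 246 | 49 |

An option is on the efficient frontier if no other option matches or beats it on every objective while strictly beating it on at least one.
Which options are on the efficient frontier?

Opt1: dominated by Opt7 (fuel 48≤100, time 5.6≤9.1, distance 43≤83, tolls 74≤76).
Opt2: dominated by Opt3 (fuel 59≤70, time 1.8≤11.8, distance 284≤351, tolls 65≤70).
Opt3: not dominated (best time).
Opt4: not dominated (best fuel).
Opt5: not dominated.
Opt6: not dominated (best distance).
Opt7: not dominated.
Opt8: dominated by Opt4 (fuel 39≤76, time 1.9≤8.9, distance 176≤520, tolls 45≤60).
Opt9: not dominated.
Opt10: not dominated (best tolls).
Opt11: not dominated.
Opt12: dominated by Opt4 (fuel 39≤77, time 1.9≤9.7, distance 176≤246, tolls 45≤49).

Opt3, Opt4, Opt5, Opt6, Opt7, Opt9, Opt10, Opt11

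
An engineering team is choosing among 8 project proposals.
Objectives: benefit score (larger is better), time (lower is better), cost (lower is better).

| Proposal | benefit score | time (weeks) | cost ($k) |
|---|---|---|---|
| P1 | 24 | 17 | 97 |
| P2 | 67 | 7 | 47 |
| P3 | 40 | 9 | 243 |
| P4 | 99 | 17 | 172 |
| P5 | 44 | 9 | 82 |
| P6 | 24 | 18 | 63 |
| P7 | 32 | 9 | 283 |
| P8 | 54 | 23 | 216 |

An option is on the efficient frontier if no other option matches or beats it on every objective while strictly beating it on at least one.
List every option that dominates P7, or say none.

P2: benefit score 67≥32, time 7≤9, cost 47≤283 — dominates P7.
P3: benefit score 40≥32, time 9≤9, cost 243≤283 — dominates P7.
P5: benefit score 44≥32, time 9≤9, cost 82≤283 — dominates P7.
Others (P1, P4, P6, P8) are each worse than P7 on at least one objective.

P2, P3, P5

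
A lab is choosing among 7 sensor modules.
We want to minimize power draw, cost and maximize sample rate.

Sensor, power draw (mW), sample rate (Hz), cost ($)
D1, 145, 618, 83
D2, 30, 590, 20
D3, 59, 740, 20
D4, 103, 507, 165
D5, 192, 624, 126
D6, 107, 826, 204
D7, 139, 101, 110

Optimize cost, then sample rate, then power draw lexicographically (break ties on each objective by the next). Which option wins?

First minimize cost: best is 20, kept {D2, D3}.
Then maximize sample rate: best is 740, kept {D3}.

D3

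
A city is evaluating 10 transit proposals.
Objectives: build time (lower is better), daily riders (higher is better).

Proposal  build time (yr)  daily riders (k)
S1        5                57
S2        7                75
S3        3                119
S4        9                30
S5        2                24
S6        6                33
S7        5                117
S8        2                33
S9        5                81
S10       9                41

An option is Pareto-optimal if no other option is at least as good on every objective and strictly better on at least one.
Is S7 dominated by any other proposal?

S3 vs S7: build time 3≤5, daily riders 119≥117 — S3 is at least as good on every objective and strictly better on at least one, so S3 dominates S7.

Yes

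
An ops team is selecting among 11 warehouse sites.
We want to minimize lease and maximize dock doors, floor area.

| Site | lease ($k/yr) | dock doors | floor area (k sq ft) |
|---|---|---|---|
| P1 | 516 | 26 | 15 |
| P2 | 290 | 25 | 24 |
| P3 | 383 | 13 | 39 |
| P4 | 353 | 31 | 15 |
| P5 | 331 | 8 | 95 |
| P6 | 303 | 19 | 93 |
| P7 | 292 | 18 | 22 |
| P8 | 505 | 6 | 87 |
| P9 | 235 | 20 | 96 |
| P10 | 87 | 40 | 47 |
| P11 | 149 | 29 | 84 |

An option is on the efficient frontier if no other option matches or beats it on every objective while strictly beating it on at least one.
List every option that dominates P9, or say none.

P1: worse on lease (516 vs 235).
P2: worse on lease (290 vs 235).
P3: worse on lease (383 vs 235).
P4: worse on lease (353 vs 235).
P5: worse on lease (331 vs 235).
P6: worse on lease (303 vs 235).
P7: worse on lease (292 vs 235).
P8: worse on lease (505 vs 235).
P10: worse on floor area (47 vs 96).
P11: worse on floor area (84 vs 96).
No option dominates P9.

none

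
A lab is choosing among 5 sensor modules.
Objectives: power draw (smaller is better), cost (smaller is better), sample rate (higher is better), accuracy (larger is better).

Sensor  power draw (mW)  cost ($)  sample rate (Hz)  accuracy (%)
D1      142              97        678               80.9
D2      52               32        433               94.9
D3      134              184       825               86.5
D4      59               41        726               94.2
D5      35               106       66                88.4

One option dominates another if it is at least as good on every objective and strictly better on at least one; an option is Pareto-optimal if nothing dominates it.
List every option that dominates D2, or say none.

none

D1: worse on power draw (142 vs 52).
D3: worse on power draw (134 vs 52).
D4: worse on power draw (59 vs 52).
D5: worse on cost (106 vs 32).
No option dominates D2.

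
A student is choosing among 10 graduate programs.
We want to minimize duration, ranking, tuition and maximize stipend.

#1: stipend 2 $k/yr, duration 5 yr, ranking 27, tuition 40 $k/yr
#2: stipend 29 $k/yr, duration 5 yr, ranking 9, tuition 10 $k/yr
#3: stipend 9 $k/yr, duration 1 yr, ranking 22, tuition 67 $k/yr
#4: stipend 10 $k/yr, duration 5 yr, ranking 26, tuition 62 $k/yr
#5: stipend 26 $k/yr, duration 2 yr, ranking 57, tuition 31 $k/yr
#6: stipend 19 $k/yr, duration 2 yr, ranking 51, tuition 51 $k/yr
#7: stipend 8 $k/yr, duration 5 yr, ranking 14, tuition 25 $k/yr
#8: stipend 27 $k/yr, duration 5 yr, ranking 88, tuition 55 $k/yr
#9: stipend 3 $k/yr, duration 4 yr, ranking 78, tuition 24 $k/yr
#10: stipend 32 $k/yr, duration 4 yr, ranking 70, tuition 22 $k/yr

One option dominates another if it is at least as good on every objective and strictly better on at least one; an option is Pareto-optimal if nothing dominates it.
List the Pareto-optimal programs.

#2, #3, #5, #6, #10

#1: dominated by #2 (stipend 29≥2, duration 5≤5, ranking 9≤27, tuition 10≤40).
#2: not dominated (best ranking).
#3: not dominated (best duration).
#4: dominated by #2 (stipend 29≥10, duration 5≤5, ranking 9≤26, tuition 10≤62).
#5: not dominated.
#6: not dominated.
#7: dominated by #2 (stipend 29≥8, duration 5≤5, ranking 9≤14, tuition 10≤25).
#8: dominated by #2 (stipend 29≥27, duration 5≤5, ranking 9≤88, tuition 10≤55).
#9: dominated by #10 (stipend 32≥3, duration 4≤4, ranking 70≤78, tuition 22≤24).
#10: not dominated (best stipend).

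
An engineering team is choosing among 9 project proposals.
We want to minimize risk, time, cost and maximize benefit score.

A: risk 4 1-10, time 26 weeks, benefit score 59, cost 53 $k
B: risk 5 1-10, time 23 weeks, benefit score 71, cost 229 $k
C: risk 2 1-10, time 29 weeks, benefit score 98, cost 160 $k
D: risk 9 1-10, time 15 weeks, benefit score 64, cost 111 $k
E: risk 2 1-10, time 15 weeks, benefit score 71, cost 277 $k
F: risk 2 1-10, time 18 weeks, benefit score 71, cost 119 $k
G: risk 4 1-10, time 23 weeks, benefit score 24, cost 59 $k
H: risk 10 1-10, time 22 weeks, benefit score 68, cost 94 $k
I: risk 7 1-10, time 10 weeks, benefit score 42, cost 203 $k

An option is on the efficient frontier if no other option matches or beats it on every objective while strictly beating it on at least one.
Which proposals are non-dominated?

A, C, D, E, F, G, H, I

A: not dominated (best cost).
B: dominated by F (risk 2≤5, time 18≤23, benefit score 71≥71, cost 119≤229).
C: not dominated (best benefit score).
D: not dominated.
E: not dominated.
F: not dominated.
G: not dominated.
H: not dominated.
I: not dominated (best time).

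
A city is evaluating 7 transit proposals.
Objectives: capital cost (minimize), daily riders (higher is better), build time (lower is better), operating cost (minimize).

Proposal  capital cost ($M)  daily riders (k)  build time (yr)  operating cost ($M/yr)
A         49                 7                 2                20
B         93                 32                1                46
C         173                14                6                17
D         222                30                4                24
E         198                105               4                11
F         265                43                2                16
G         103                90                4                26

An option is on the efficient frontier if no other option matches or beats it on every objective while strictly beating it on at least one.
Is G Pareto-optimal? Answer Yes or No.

Yes

A: worse on daily riders (7 vs 90).
B: worse on daily riders (32 vs 90).
C: worse on capital cost (173 vs 103).
D: worse on capital cost (222 vs 103).
E: worse on capital cost (198 vs 103).
F: worse on capital cost (265 vs 103).
No option is at least as good as G on every objective and strictly better on one.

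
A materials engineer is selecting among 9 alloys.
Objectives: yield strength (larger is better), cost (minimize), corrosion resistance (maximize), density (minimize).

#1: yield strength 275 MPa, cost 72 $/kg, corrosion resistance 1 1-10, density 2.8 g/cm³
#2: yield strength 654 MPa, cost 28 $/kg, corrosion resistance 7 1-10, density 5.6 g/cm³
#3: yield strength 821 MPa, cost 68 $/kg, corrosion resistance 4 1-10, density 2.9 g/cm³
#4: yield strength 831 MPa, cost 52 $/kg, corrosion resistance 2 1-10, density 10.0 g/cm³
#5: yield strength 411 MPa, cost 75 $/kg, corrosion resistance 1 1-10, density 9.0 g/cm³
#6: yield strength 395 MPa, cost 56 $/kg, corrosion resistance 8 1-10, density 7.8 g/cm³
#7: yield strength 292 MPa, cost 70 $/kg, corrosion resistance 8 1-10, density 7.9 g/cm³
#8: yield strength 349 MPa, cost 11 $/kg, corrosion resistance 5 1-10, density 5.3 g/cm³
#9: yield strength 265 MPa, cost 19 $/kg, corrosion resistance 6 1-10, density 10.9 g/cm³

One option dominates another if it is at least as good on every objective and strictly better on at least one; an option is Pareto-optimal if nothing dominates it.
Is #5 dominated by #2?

Yes

#2 vs #5: yield strength 654≥411, cost 28≤75, corrosion resistance 7≥1, density 5.6≤9.0 — #2 is at least as good on every objective with at least one strict improvement.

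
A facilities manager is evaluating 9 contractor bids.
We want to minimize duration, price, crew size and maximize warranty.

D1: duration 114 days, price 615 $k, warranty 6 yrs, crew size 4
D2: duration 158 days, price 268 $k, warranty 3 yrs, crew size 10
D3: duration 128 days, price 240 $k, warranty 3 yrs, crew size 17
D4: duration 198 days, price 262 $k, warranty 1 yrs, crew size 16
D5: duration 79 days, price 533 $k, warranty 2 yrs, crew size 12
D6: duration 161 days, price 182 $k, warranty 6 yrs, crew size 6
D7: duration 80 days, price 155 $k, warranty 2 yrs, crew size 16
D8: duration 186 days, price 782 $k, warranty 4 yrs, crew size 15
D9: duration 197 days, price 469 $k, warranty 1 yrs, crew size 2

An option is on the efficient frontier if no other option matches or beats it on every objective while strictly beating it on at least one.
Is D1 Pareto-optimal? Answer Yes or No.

D2: worse on duration (158 vs 114).
D3: worse on duration (128 vs 114).
D4: worse on duration (198 vs 114).
D5: worse on warranty (2 vs 6).
D6: worse on duration (161 vs 114).
D7: worse on warranty (2 vs 6).
D8: worse on duration (186 vs 114).
D9: worse on duration (197 vs 114).
No option is at least as good as D1 on every objective and strictly better on one.

Yes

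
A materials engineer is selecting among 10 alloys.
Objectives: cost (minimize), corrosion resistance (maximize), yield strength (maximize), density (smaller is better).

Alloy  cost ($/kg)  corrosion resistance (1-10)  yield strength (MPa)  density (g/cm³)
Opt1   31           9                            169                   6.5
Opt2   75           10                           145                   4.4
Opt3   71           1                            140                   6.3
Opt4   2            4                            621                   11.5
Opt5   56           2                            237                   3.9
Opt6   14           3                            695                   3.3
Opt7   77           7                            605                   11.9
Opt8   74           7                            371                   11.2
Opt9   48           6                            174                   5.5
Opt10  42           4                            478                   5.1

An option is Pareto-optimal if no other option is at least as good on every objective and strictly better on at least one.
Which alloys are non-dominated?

Opt1: not dominated.
Opt2: not dominated (best corrosion resistance).
Opt3: dominated by Opt5 (cost 56≤71, corrosion resistance 2≥1, yield strength 237≥140, density 3.9≤6.3).
Opt4: not dominated (best cost).
Opt5: dominated by Opt6 (cost 14≤56, corrosion resistance 3≥2, yield strength 695≥237, density 3.3≤3.9).
Opt6: not dominated (best yield strength).
Opt7: not dominated.
Opt8: not dominated.
Opt9: not dominated.
Opt10: not dominated.

Opt1, Opt2, Opt4, Opt6, Opt7, Opt8, Opt9, Opt10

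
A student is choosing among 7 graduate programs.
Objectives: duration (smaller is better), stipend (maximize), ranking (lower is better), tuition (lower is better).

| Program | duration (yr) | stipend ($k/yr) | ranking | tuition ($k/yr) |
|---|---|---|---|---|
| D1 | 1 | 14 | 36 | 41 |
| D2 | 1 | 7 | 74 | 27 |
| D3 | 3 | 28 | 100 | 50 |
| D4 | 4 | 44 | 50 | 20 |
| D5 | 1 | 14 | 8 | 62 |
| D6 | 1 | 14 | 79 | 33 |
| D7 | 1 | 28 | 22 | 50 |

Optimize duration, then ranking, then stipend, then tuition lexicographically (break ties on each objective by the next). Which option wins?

D5

First minimize duration: best is 1, kept {D1, D2, D5, D6, D7}.
Then minimize ranking: best is 8, kept {D5}.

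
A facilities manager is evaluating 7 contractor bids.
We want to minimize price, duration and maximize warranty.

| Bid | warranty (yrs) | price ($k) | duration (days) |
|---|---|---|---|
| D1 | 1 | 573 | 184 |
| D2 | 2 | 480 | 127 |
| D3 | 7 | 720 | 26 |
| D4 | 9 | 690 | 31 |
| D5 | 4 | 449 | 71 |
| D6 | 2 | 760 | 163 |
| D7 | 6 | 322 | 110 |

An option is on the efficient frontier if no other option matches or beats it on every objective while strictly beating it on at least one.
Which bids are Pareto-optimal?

D3, D4, D5, D7

D1: dominated by D2 (warranty 2≥1, price 480≤573, duration 127≤184).
D2: dominated by D5 (warranty 4≥2, price 449≤480, duration 71≤127).
D3: not dominated (best duration).
D4: not dominated (best warranty).
D5: not dominated.
D6: dominated by D2 (warranty 2≥2, price 480≤760, duration 127≤163).
D7: not dominated (best price).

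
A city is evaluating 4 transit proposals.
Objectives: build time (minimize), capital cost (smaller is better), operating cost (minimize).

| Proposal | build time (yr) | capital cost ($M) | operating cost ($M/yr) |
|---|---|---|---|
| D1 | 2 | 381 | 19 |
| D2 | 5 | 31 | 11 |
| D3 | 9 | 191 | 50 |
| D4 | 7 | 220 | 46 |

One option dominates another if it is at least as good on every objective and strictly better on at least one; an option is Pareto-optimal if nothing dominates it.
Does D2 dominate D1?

No

D2 vs D1: D2 is worse on build time (5 vs 2), so it does not dominate D1.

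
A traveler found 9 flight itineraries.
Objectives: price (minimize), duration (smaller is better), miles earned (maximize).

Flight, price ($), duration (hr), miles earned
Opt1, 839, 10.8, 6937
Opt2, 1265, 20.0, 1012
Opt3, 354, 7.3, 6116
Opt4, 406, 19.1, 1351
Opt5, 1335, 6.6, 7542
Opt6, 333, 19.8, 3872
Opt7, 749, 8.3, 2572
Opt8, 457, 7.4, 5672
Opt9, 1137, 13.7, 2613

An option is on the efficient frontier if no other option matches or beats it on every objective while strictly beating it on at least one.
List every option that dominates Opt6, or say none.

Opt1: worse on price (839 vs 333).
Opt2: worse on price (1265 vs 333).
Opt3: worse on price (354 vs 333).
Opt4: worse on price (406 vs 333).
Opt5: worse on price (1335 vs 333).
Opt7: worse on price (749 vs 333).
Opt8: worse on price (457 vs 333).
Opt9: worse on price (1137 vs 333).
No option dominates Opt6.

none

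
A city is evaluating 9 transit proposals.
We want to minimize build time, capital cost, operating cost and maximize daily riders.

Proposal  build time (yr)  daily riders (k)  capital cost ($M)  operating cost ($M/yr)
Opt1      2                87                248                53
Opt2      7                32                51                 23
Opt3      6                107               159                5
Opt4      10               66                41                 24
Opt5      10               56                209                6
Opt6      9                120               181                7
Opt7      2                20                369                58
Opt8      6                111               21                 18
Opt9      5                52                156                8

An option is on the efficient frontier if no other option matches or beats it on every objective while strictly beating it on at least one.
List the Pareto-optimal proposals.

Opt1: not dominated.
Opt2: dominated by Opt8 (build time 6≤7, daily riders 111≥32, capital cost 21≤51, operating cost 18≤23).
Opt3: not dominated (best operating cost).
Opt4: dominated by Opt8 (build time 6≤10, daily riders 111≥66, capital cost 21≤41, operating cost 18≤24).
Opt5: dominated by Opt3 (build time 6≤10, daily riders 107≥56, capital cost 159≤209, operating cost 5≤6).
Opt6: not dominated (best daily riders).
Opt7: dominated by Opt1 (build time 2≤2, daily riders 87≥20, capital cost 248≤369, operating cost 53≤58).
Opt8: not dominated (best capital cost).
Opt9: not dominated.

Opt1, Opt3, Opt6, Opt8, Opt9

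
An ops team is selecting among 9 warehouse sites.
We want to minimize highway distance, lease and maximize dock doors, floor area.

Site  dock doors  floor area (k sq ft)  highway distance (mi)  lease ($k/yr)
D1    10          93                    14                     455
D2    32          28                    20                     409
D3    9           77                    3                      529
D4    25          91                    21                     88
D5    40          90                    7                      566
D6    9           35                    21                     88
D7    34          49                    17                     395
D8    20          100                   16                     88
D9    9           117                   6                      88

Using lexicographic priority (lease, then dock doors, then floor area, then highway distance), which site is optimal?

First minimize lease: best is 88, kept {D4, D6, D8, D9}.
Then maximize dock doors: best is 25, kept {D4}.

D4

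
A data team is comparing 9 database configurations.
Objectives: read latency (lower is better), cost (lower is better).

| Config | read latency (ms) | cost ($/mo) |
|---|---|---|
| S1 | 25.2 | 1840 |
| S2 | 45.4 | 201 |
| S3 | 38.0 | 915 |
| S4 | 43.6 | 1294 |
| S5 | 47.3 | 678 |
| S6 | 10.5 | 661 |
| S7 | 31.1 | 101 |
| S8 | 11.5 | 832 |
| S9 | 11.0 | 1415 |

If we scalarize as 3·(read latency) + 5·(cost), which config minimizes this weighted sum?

S1: 3·25.2 + 5·1840 = 9275.6
S2: 3·45.4 + 5·201 = 1141.2
S3: 3·38.0 + 5·915 = 4689.0
S4: 3·43.6 + 5·1294 = 6600.8
S5: 3·47.3 + 5·678 = 3531.9
S6: 3·10.5 + 5·661 = 3336.5
S7: 3·31.1 + 5·101 = 598.3
S8: 3·11.5 + 5·832 = 4194.5
S9: 3·11.0 + 5·1415 = 7108.0
Lowest: S7 at 598.3.

S7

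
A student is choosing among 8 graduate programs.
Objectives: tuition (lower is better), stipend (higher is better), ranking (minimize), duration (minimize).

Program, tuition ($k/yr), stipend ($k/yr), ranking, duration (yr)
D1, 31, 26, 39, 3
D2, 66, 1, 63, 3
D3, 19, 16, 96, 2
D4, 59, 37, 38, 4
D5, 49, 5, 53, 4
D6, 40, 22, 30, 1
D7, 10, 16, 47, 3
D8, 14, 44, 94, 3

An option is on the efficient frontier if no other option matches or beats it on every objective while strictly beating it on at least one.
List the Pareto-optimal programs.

D1: not dominated.
D2: dominated by D1 (tuition 31≤66, stipend 26≥1, ranking 39≤63, duration 3≤3).
D3: not dominated.
D4: not dominated.
D5: dominated by D1 (tuition 31≤49, stipend 26≥5, ranking 39≤53, duration 3≤4).
D6: not dominated (best ranking).
D7: not dominated (best tuition).
D8: not dominated (best stipend).

D1, D3, D4, D6, D7, D8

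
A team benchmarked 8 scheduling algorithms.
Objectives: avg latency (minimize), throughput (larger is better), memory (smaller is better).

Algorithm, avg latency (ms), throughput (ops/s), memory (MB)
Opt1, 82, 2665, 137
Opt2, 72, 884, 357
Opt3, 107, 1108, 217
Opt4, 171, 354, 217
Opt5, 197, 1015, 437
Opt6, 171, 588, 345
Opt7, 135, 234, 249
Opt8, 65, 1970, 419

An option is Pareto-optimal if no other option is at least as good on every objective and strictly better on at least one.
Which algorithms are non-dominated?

Opt1: not dominated (best throughput).
Opt2: not dominated.
Opt3: dominated by Opt1 (avg latency 82≤107, throughput 2665≥1108, memory 137≤217).
Opt4: dominated by Opt1 (avg latency 82≤171, throughput 2665≥354, memory 137≤217).
Opt5: dominated by Opt1 (avg latency 82≤197, throughput 2665≥1015, memory 137≤437).
Opt6: dominated by Opt1 (avg latency 82≤171, throughput 2665≥588, memory 137≤345).
Opt7: dominated by Opt1 (avg latency 82≤135, throughput 2665≥234, memory 137≤249).
Opt8: not dominated (best avg latency).

Opt1, Opt2, Opt8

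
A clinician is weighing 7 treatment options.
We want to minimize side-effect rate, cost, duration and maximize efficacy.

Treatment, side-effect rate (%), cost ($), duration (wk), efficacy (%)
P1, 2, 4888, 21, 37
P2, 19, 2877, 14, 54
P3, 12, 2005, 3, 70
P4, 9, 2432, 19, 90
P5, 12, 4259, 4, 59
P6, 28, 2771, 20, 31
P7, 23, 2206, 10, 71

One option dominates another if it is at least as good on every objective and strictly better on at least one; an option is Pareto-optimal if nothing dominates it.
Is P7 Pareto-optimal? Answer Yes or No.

Yes

P1: worse on cost (4888 vs 2206).
P2: worse on cost (2877 vs 2206).
P3: worse on efficacy (70 vs 71).
P4: worse on cost (2432 vs 2206).
P5: worse on cost (4259 vs 2206).
P6: worse on side-effect rate (28 vs 23).
No option is at least as good as P7 on every objective and strictly better on one.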